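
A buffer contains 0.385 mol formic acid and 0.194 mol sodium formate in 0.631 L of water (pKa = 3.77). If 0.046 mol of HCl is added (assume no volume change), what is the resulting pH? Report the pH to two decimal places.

After neutralization: n(HCOOH) = 0.431 mol, n(HCOO-) = 0.148 mol.
Henderson–Hasselbalch with mole ratio 0.148/0.431: pH = 3.77 + (-0.464)

pH = 3.31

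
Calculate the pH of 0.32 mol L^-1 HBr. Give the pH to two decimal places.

HBr is a strong acid and dissociates completely, so [H+] = 0.32 M.
pH = -log(0.32) = 0.49

pH = 0.49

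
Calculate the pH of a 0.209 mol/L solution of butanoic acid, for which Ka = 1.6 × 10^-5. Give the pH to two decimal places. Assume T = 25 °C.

CH3(CH2)2COOH ⇌ CH3(CH2)2COO- + H+
Ka = x²/(0.209 − x) = 1.6 × 10^-5
Assume x ≪ 0.209: x ≈ √(1.6 × 10^-5 × 0.209) = 1.83 × 10^-3 M
pH = −log[H+] = −log(1.83 × 10^-3) = 2.74

pH = 2.74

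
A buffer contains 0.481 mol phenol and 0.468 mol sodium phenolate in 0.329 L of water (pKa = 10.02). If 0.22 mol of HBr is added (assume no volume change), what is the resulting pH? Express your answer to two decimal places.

Added H+ converts C6H5O- to C6H5OH: C6H5OH → 0.701 mol, C6H5O- → 0.248 mol.
pH = pKa + log([A⁻]/[HA]) = 10.02 + log(0.248/0.701) = 10.02 -0.451

pH = 9.57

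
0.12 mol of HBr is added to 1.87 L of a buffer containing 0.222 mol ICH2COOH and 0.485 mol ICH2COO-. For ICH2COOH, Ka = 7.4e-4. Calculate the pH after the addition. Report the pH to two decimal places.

After neutralization: n(ICH2COOH) = 0.342 mol, n(ICH2COO-) = 0.365 mol.
pKa = −log(7.4 × 10^-4) = 3.131
pH = pKa + log([A⁻]/[HA]) = 3.131 + log(0.365/0.342) = 3.131 +0.028

pH = 3.16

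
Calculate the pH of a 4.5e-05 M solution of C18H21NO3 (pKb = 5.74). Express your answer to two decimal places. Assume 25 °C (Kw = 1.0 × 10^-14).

pH = 8.91

C18H21NO3 + H2O ⇌ C18H22NO3+ + OH-
Kb = 10^(−5.74) = 1.82 × 10^-6
From the ICE table, Kb = [OH-]²/(4.5e-05 − [OH-]) = 1.82 × 10^-6.
The 5% rule fails; solving [OH-]² + Kb·[OH-] − Kb·C₀ = 0 exactly:
[OH-] = [−1.82e-06 + √(1.82e-06² + 3.28e-10)]/2 = 8.19 × 10^-6 M
pOH = −log(8.19 × 10^-6) = 5.09; pH = 14.00 − 5.09 = 8.91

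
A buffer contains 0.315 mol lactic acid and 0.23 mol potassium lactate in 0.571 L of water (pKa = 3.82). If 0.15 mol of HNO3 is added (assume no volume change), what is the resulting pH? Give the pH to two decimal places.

pH = 3.06

Added H+ converts CH3CH(OH)COO- to CH3CH(OH)COOH: CH3CH(OH)COOH → 0.465 mol, CH3CH(OH)COO- → 0.08 mol.
pH = pKa + log([A⁻]/[HA]) = 3.82 + log(0.08/0.465) = 3.82 -0.764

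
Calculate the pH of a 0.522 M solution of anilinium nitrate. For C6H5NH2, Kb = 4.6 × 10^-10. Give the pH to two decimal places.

pH = 2.47

C6H5NH3+ is the conjugate acid of the weak base C6H5NH2.
Ka = Kw/Kb = 1.0×10^-14 / 4.6 × 10^-10 = 2.17 × 10^-5
Let x = [H+] at equilibrium. Ka = x²/(0.522 − x).
Assume x ≪ 0.522: x ≈ √(2.17 × 10^-5 × 0.522) = 3.37 × 10^-3 M
pH = −log[H+] = −log(3.37 × 10^-3) = 2.47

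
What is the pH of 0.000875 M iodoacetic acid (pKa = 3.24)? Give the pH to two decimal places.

ICH2COOH ⇌ ICH2COO- + H+
Ka = 10^(−3.24) = 5.75 × 10^-4
From the ICE table, Ka = x²/(0.000875 − x) = 5.75 × 10^-4.
Here C₀/Ka ≈ 1.52, so the small-x approximation fails. Use the quadratic:
x = (−Ka + √(Ka² + 4·Ka·C₀))/2 = 4.78 × 10^-4 M
pH = −log(4.78 × 10^-4) = 3.32

pH = 3.32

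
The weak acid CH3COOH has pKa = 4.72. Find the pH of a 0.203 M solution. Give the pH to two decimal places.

CH3COOH ⇌ CH3COO- + H+
Ka = 10^(−4.72) = 1.91 × 10^-5
Ka = x²/(0.203 − x) = 1.91 × 10^-5
Since Ka ≪ C₀, x ≈ √(Ka·C₀) = 1.97 × 10^-3 M.
pH = −log[H+] = −log(1.97 × 10^-3) = 2.71

pH = 2.71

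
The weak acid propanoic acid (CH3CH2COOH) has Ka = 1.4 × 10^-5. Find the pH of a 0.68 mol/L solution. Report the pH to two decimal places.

pH = 2.51

CH3CH2COOH ⇌ CH3CH2COO- + H+
Let x = [H+] at equilibrium. Ka = x²/(0.68 − x).
Neglecting x in the denominator: x = √(1.4 × 10^-5 × 0.68) = 3.09 × 10^-3 M
pH = −log[H+] = −log(3.09 × 10^-3) = 2.51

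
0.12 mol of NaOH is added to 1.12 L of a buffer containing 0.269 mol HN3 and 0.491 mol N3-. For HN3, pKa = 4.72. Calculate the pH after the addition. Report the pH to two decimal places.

After neutralization: n(HN3) = 0.149 mol, n(N3-) = 0.611 mol.
pH = pKa + log(n_N3-/n_HN3) = 4.72 + log(0.611/0.149) = 4.72 + (+0.613)

pH = 5.33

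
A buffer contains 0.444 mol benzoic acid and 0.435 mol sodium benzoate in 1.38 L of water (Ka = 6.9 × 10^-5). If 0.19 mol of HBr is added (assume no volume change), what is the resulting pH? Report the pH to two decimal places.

pH = 3.75

Added H+ converts C6H5COO- to C6H5COOH: C6H5COOH → 0.634 mol, C6H5COO- → 0.245 mol.
pKa = −log(6.9 × 10^-5) = 4.161
pH = pKa + log([A⁻]/[HA]) = 4.161 + log(0.245/0.634) = 4.161 -0.413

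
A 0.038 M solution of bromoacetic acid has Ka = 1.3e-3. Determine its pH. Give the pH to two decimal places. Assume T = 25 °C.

BrCH2COOH ⇌ BrCH2COO- + H+
Ka = [H+]²/(0.038 − [H+]) = 1.3 × 10^-3
Here C₀/Ka ≈ 29.2, so the small-[H+] approximation fails. Use the quadratic:
[H+] = [−0.0013 + √(0.0013² + 0.000198)]/2 = 6.41 × 10^-3 M
pH = −log(6.41 × 10^-3) = 2.19

pH = 2.19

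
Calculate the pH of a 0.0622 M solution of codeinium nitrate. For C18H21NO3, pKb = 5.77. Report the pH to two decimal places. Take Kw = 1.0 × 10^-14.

C18H22NO3+ is the conjugate acid of the weak base C18H21NO3.
Kb = 10^(−5.77) = 1.70 × 10^-6
Ka = Kw/Kb = 1.0×10^-14 / 1.70 × 10^-6 = 5.88 × 10^-9
From the ICE table, Ka = [H+]²/(0.0622 − [H+]) = 5.88 × 10^-9.
Assume [H+] ≪ 0.0622: [H+] ≈ √(5.88 × 10^-9 × 0.0622) = 1.91 × 10^-5 M
([H+]/C₀ = 0.031% < 5%, so the approximation holds.)
pH = −log[H+] = −log(1.91 × 10^-5) = 4.72

pH = 4.72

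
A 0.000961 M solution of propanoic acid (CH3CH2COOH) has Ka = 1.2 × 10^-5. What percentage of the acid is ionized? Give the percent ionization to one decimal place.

CH3CH2COOH ⇌ CH3CH2COO- + H+; let x = [H+] at equilibrium.
Solve x² + 1.2e-05x − 1.15e-08 = 0 → x = 1.02 × 10^-4 M
Fraction ionized = 1.02 × 10^-4 / 0.000961 = 0.1061 → 10.6%

10.6%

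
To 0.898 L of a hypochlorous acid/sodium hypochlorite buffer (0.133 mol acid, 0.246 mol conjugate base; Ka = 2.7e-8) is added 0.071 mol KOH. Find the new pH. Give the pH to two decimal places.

After neutralization: n(HOCl) = 0.062 mol, n(OCl-) = 0.317 mol.
pKa = −log(2.7 × 10^-8) = 7.569
Henderson–Hasselbalch with mole ratio 0.317/0.062: pH = 7.569 + (+0.709)

pH = 8.28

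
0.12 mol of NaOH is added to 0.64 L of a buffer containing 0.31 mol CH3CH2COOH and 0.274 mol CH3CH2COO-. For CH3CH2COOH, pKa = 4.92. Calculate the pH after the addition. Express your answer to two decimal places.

pH = 5.24

OH- converts CH3CH2COOH to CH3CH2COO-: CH3CH2COOH → 0.19 mol, CH3CH2COO- → 0.394 mol.
pH = pKa + log([A⁻]/[HA]) = 4.92 + log(0.394/0.19) = 4.92 +0.317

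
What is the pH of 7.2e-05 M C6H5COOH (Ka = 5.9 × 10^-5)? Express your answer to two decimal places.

pH = 4.38

C6H5COOH ⇌ C6H5COO- + H+
From the ICE table, Ka = x²/(7.2e-05 − x) = 5.9 × 10^-5.
x is not negligible relative to C₀; solve x² + 5.9e-05·x − 4.25e-09 = 0.
x = (−Ka + √(Ka² + 4·Ka·C₀))/2 = 4.20 × 10^-5 M
pH = −log(4.20 × 10^-5) = 4.38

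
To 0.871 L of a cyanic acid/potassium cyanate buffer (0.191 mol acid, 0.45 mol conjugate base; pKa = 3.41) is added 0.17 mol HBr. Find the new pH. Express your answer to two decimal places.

pH = 3.30

Added H+ converts OCN- to HOCN: HOCN → 0.361 mol, OCN- → 0.28 mol.
Henderson–Hasselbalch with mole ratio 0.28/0.361: pH = 3.41 + (-0.110)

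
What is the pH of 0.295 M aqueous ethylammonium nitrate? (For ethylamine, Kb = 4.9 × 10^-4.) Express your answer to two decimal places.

pH = 5.61

C2H5NH3+ is the conjugate acid of the weak base C2H5NH2.
Ka = Kw/Kb = 1.0×10^-14 / 4.9 × 10^-4 = 2.04 × 10^-11
Ka = [H+]²/(0.295 − [H+]) = 2.04 × 10^-11
Neglecting [H+] in the denominator: [H+] = √(2.04 × 10^-11 × 0.295) = 2.45 × 10^-6 M
([H+]/C₀ = 0.00083% < 5%, so the approximation holds.)
pH = −log(2.45 × 10^-6) = 5.61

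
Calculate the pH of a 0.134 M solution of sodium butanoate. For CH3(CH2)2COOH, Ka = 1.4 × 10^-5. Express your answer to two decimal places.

CH3(CH2)2COO- is the conjugate base of the weak acid CH3(CH2)2COOH.
Kb = Kw/Ka = 1.0×10^-14 / 1.4 × 10^-5 = 7.14 × 10^-10
Kb = x²/(0.134 − x) = 7.14 × 10^-10
Assume x ≪ 0.134: x ≈ √(7.14 × 10^-10 × 0.134) = 9.78 × 10^-6 M
pOH = −log(9.78 × 10^-6) = 5.01; pH = 14.00 − 5.01 = 8.99

pH = 8.99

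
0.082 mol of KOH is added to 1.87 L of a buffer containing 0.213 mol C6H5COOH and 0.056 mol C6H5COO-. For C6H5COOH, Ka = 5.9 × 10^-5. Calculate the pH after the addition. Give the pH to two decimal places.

pH = 4.25

OH- converts C6H5COOH to C6H5COO-: C6H5COOH → 0.131 mol, C6H5COO- → 0.138 mol.
pKa = −log(5.9 × 10^-5) = 4.229
Henderson–Hasselbalch with mole ratio 0.138/0.131: pH = 4.229 + (+0.023)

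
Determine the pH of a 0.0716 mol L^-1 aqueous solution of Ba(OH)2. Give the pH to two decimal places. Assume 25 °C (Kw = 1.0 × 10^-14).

Ba(OH)2 is a strong base (each formula unit releases 2 OH-); [OH-] = 0.143 M.
pOH = -log(0.143) = 0.84
pH = 14.00 - 0.84 = 13.16

pH = 13.16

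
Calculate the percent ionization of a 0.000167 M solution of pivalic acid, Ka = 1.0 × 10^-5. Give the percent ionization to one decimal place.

21.7%

(CH3)3CCOOH ⇌ (CH3)3CCOO- + H+; let x = [H+] at equilibrium.
Solve x² + 1e-05x − 1.67e-09 = 0 → x = 3.62 × 10^-5 M
% ionization = x/C₀ × 100% = 3.62 × 10^-5/0.000167 × 100% = 21.7%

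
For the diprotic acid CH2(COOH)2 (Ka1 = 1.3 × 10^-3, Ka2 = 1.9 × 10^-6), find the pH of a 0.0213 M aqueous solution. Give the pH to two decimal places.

Since Ka1 ≫ Ka2, the first ionization dominates [H+].
Ka1 = x²/(0.0213 − x) = 1.3 × 10^-3
Solving the quadratic: x = (−Ka1 + √(Ka1² + 4·Ka1·C₀))/2 = 4.65 × 10^-3 M
pH = −log(4.65 × 10^-3) = 2.33

pH = 2.33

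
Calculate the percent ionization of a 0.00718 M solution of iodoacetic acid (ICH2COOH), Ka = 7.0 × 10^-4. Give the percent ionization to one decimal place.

26.7%

ICH2COOH ⇌ ICH2COO- + H+; let x = [H+] at equilibrium.
Ka = x²/(C₀ − x); solving the quadratic gives x = 1.92 × 10^-3 M.
% ionization = x/C₀ × 100% = 1.92 × 10^-3/0.00718 × 100% = 26.7%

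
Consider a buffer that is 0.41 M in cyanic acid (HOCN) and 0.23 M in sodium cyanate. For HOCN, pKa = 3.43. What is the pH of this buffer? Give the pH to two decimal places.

pH = pKa + log([A⁻]/[HA]) = 3.43 + log(0.23/0.41)
pH = 3.43 + (-0.251) = 3.18

pH = 3.18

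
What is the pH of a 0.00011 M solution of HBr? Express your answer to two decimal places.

HBr is a strong acid and dissociates completely, so [H+] = 0.00011 M.
pH = -log(0.00011) = 3.96

pH = 3.96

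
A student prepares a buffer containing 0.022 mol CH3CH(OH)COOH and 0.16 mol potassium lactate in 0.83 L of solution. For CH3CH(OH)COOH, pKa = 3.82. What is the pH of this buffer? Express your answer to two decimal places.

pH = pKa + log([A⁻]/[HA]) = 3.82 + log(0.16/0.022)
pH = 3.82 + (+0.862) = 4.68

pH = 4.68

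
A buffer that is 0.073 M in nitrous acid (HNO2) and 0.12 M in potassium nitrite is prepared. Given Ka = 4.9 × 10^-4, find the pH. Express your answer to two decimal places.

pKa = −log(4.9 × 10^-4) = 3.310
pH = pKa + log([A⁻]/[HA]) = 3.310 + log(0.12/0.073)
pH = 3.310 + (+0.216) = 3.53

pH = 3.53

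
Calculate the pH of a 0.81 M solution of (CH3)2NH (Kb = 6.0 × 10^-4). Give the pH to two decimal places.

pH = 12.34

(CH3)2NH + H2O ⇌ (CH3)2NH2+ + OH-
Kb = x²/(0.81 − x) = 6.0 × 10^-4
Assume x ≪ 0.81: x ≈ √(6.0 × 10^-4 × 0.81) = 2.20 × 10^-2 M
(x/C₀ = 2.7% < 5%, so the approximation holds.)
pOH = −log(2.20 × 10^-2) = 1.66; pH = 14.00 − 1.66 = 12.34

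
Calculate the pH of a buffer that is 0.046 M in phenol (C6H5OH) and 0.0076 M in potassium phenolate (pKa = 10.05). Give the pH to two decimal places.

Henderson–Hasselbalch: pH = pKa + log([C6H5O-]/[C6H5OH]) = 10.05 + log(0.0076/0.046)
pH = 10.05 + (-0.782) = 9.27

pH = 9.27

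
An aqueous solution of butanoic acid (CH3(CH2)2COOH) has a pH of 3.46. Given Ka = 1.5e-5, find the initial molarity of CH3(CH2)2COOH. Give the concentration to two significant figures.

C₀ = 8.4 × 10^-3 M

[H+] = 10^(-3.46) = 3.47 × 10^-4 M = x
Ka = x²/(C₀ − x) ⇒ C₀ = x + x²/Ka
C₀ = 3.47 × 10^-4 + (3.47 × 10^-4)²/(1.5 × 10^-5) = 8.37 × 10^-3 M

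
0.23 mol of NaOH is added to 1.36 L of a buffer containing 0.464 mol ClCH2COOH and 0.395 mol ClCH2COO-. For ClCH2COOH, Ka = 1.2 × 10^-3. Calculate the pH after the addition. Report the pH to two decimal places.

OH- converts ClCH2COOH to ClCH2COO-: ClCH2COOH → 0.234 mol, ClCH2COO- → 0.625 mol.
pKa = −log(1.2 × 10^-3) = 2.921
Henderson–Hasselbalch with mole ratio 0.625/0.234: pH = 2.921 + (+0.427)

pH = 3.35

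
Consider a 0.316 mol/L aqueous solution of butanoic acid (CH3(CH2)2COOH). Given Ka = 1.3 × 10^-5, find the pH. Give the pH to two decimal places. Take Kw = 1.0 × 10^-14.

pH = 2.69

CH3(CH2)2COOH ⇌ CH3(CH2)2COO- + H+
Ka = [H+]²/(0.316 − [H+]) = 1.3 × 10^-5
Since Ka ≪ C₀, [H+] ≈ √(Ka·C₀) = 2.03 × 10^-3 M.
pH = −log(2.03 × 10^-3) = 2.69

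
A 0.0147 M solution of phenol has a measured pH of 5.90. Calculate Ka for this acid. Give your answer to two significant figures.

[H+] = 10^(-5.90) = 1.26 × 10^-6 M
At equilibrium [HA] = 0.0147 − 1.26 × 10^-6 = 1.47 × 10^-2 M
Ka = [H+][A-]/[HA] = (1.26 × 10^-6)² / 1.47 × 10^-2 = 1.1 × 10^-10

Ka = 1.1 × 10^-10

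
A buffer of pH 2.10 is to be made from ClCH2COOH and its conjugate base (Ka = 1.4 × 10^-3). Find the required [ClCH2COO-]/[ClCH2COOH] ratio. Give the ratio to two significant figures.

pKa = -log(1.4 × 10^-3) = 2.854
pH = pKa + log(r) ⇒ log(r) = 2.10 − 2.854 = -0.754
r = [ClCH2COO-]/[ClCH2COOH] = 10^(-0.754) = 0.176

ratio = 0.18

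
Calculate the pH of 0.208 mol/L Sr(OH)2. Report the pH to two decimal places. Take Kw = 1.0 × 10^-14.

pH = 13.62

Sr(OH)2 is a strong base (each formula unit releases 2 OH-); [OH-] = 0.416 M.
pOH = -log(0.416) = 0.38
pH = 14.00 - 0.38 = 13.62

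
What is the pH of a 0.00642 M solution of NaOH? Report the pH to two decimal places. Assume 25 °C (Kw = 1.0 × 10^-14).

pH = 11.81

NaOH is a strong base; [OH-] = 0.00642 M.
pOH = -log(0.00642) = 2.19
pH = 14.00 - 2.19 = 11.81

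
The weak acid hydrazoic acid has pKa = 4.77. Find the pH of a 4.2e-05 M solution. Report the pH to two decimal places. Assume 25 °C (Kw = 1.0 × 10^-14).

pH = 4.71

HN3 ⇌ N3- + H+
Ka = 10^(−4.77) = 1.70 × 10^-5
From the ICE table, Ka = x²/(4.2e-05 − x) = 1.70 × 10^-5.
x is not negligible relative to C₀; solve x² + 1.7e-05·x − 7.14e-10 = 0.
x = [−1.7e-05 + √(1.7e-05² + 2.86e-09)]/2 = 1.95 × 10^-5 M
pH = −log[H+] = −log(1.95 × 10^-5) = 4.71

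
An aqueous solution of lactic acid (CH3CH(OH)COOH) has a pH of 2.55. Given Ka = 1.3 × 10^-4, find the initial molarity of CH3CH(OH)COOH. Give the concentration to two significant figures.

[H+] = 10^(-2.55) = 2.82 × 10^-3 M = x
Ka = x²/(C₀ − x) ⇒ C₀ = x + x²/Ka
C₀ = 2.82 × 10^-3 + (2.82 × 10^-3)²/(1.3 × 10^-4) = 6.40 × 10^-2 M

C₀ = 6.4 × 10^-2 M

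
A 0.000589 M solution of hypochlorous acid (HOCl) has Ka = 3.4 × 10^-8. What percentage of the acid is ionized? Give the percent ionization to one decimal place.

HOCl ⇌ OCl- + H+; let x = [H+] at equilibrium.
x ≈ √(Ka·C₀) = √(3.4 × 10^-8 × 0.000589) = 4.48 × 10^-6 M
Fraction ionized = 4.48 × 10^-6 / 0.000589 = 0.0076 → 0.8%

0.8%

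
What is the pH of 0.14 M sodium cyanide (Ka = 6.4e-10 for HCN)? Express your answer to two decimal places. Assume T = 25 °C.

CN- is the conjugate base of the weak acid HCN.
Kb = Kw/Ka = 1.0×10^-14 / 6.4 × 10^-10 = 1.56 × 10^-5
Kb = x²/(0.14 − x) = 1.56 × 10^-5
Neglecting x in the denominator: x = √(1.56 × 10^-5 × 0.14) = 1.48 × 10^-3 M
pOH = 2.83, so pH = 14.00 − pOH = 11.17

pH = 11.17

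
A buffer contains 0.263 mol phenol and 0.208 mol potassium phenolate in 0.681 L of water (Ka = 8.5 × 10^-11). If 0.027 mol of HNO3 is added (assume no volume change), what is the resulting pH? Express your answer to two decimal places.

After neutralization: n(C6H5OH) = 0.29 mol, n(C6H5O-) = 0.181 mol.
pKa = −log(8.5 × 10^-11) = 10.071
Henderson–Hasselbalch with mole ratio 0.181/0.29: pH = 10.071 + (-0.205)

pH = 9.87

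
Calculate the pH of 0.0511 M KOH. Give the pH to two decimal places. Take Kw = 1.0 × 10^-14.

pH = 12.71

KOH is a strong base; [OH-] = 0.0511 M.
pOH = -log(0.0511) = 1.29
pH = 14.00 - 1.29 = 12.71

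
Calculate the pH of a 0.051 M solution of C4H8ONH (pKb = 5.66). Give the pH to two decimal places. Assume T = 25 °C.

pH = 10.52

C4H8ONH + H2O ⇌ C4H8ONH2+ + OH-
Kb = 10^(−5.66) = 2.19 × 10^-6
From the ICE table, Kb = x²/(0.051 − x) = 2.19 × 10^-6.
Since Kb ≪ C₀, x ≈ √(Kb·C₀) = 3.34 × 10^-4 M.
pOH = 3.48, so pH = 14.00 − pOH = 10.52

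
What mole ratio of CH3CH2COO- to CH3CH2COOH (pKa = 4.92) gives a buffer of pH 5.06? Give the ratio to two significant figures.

pH = pKa + log(r) ⇒ log(r) = 5.06 − 4.92 = +0.14
r = [CH3CH2COO-]/[CH3CH2COOH] = 10^(+0.14) = 1.38

ratio = 1.4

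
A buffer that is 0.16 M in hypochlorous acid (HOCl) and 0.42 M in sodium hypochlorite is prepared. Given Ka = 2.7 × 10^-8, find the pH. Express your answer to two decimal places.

pH = 7.99

pKa = −log(2.7 × 10^-8) = 7.569
Using pH = pKa + log([base]/[acid]) with [base]/[acid] = 0.42/0.16:
pH = 7.569 + (+0.419) = 7.99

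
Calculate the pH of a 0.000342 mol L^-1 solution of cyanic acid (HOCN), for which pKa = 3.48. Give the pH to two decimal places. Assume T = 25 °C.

HOCN ⇌ OCN- + H+
Ka = 10^(−3.48) = 3.31 × 10^-4
From the ICE table, Ka = [H+]²/(0.000342 − [H+]) = 3.31 × 10^-4.
Here C₀/Ka ≈ 1.03, so the small-[H+] approximation fails. Use the quadratic:
[H+] = (−Ka + √(Ka² + 4·Ka·C₀))/2 = 2.09 × 10^-4 M
pH = −log[H+] = −log(2.09 × 10^-4) = 3.68

pH = 3.68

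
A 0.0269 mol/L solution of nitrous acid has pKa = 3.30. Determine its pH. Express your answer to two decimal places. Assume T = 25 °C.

HNO2 ⇌ NO2- + H+
Ka = 10^(−3.30) = 5.01 × 10^-4
Ka = [H+]²/(0.0269 − [H+]) = 5.01 × 10^-4
The 5% rule fails; solving [H+]² + Ka·[H+] − Ka·C₀ = 0 exactly:
[H+] = [−0.000501 + √(0.000501² + 5.39e-05)]/2 = 3.43 × 10^-3 M
pH = −log(3.43 × 10^-3) = 2.46

pH = 2.46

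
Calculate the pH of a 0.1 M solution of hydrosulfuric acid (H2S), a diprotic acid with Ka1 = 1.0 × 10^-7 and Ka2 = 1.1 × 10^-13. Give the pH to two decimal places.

pH = 4.00

Since Ka1 ≫ Ka2, the first ionization dominates [H+].
Ka1 = x²/(0.1 − x) = 1.0 × 10^-7
x ≈ √(1.0 × 10^-7 × 0.1) = 1.00 × 10^-4 M
pH = −log(1.00 × 10^-4) = 4.00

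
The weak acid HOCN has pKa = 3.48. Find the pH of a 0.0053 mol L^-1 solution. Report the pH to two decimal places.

HOCN ⇌ OCN- + H+
Ka = 10^(−3.48) = 3.31 × 10^-4
From the ICE table, Ka = [H+]²/(0.0053 − [H+]) = 3.31 × 10^-4.
Here C₀/Ka ≈ 16, so the small-[H+] approximation fails. Use the quadratic:
[H+] = (−Ka + √(Ka² + 4·Ka·C₀))/2 = 1.17 × 10^-3 M
pH = −log(1.17 × 10^-3) = 2.93

pH = 2.93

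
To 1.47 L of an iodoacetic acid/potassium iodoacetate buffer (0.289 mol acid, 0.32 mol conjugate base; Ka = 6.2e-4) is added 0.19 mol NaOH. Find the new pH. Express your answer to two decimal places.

pH = 3.92

OH- converts ICH2COOH to ICH2COO-: ICH2COOH → 0.099 mol, ICH2COO- → 0.51 mol.
pKa = −log(6.2 × 10^-4) = 3.208
Henderson–Hasselbalch with mole ratio 0.51/0.099: pH = 3.208 + (+0.712)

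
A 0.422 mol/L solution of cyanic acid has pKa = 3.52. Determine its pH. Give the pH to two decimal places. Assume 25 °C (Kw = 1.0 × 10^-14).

pH = 1.95

HOCN ⇌ OCN- + H+
Ka = 10^(−3.52) = 3.02 × 10^-4
From the ICE table, Ka = [H+]²/(0.422 − [H+]) = 3.02 × 10^-4.
Neglecting [H+] in the denominator: [H+] = √(3.02 × 10^-4 × 0.422) = 1.13 × 10^-2 M
pH = −log(1.13 × 10^-2) = 1.95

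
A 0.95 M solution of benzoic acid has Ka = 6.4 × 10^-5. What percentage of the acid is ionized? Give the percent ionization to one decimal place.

0.8%

C6H5COOH ⇌ C6H5COO- + H+; let x = [H+] at equilibrium.
x ≈ √(Ka·C₀) = √(6.4 × 10^-5 × 0.95) = 7.80 × 10^-3 M
% ionization = x/C₀ × 100% = 7.80 × 10^-3/0.95 × 100% = 0.8%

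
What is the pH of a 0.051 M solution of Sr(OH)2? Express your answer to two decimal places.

Sr(OH)2 is a strong base (each formula unit releases 2 OH-); [OH-] = 0.102 M.
pOH = -log(0.102) = 0.99
pH = 14.00 - 0.99 = 13.01

pH = 13.01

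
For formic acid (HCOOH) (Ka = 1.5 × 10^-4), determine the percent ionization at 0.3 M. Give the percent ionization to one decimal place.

HCOOH ⇌ HCOO- + H+; let x = [H+] at equilibrium.
x ≈ √(Ka·C₀) = √(1.5 × 10^-4 × 0.3) = 6.71 × 10^-3 M
Fraction ionized = 6.71 × 10^-3 / 0.3 = 0.0224 → 2.2%

2.2%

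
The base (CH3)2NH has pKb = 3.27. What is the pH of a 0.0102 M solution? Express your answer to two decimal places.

(CH3)2NH + H2O ⇌ (CH3)2NH2+ + OH-
Kb = 10^(−3.27) = 5.37 × 10^-4
From the ICE table, Kb = [OH-]²/(0.0102 − [OH-]) = 5.37 × 10^-4.
The 5% rule fails; solving [OH-]² + Kb·[OH-] − Kb·C₀ = 0 exactly:
[OH-] = [−0.000537 + √(0.000537² + 2.19e-05)]/2 = 2.09 × 10^-3 M
pOH = 2.68, so pH = 14.00 − pOH = 11.32

pH = 11.32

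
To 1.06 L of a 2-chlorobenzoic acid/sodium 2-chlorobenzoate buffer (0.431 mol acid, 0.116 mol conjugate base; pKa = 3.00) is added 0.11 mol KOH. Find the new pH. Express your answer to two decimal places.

OH- converts ClC6H4COOH to ClC6H4COO-: ClC6H4COOH → 0.321 mol, ClC6H4COO- → 0.226 mol.
Henderson–Hasselbalch with mole ratio 0.226/0.321: pH = 3.00 + (-0.152)

pH = 2.85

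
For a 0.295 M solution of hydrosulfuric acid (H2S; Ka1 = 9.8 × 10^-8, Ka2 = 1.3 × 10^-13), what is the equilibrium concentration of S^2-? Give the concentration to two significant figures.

1.3 × 10^-13 M

First ionization gives [H+] ≈ [HS-] = 1.70 × 10^-4 M.
Second step: Ka2 = [H+][S^2-]/[HS-] ≈ [S^2-] (since [H+] ≈ [HS-]).
So [S^2-] ≈ Ka2.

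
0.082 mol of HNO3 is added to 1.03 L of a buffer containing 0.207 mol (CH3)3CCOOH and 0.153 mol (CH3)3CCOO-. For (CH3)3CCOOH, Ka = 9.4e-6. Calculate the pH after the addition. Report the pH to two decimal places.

Added H+ converts (CH3)3CCOO- to (CH3)3CCOOH: (CH3)3CCOOH → 0.289 mol, (CH3)3CCOO- → 0.071 mol.
pKa = −log(9.4 × 10^-6) = 5.027
pH = pKa + log([A⁻]/[HA]) = 5.027 + log(0.071/0.289) = 5.027 -0.610

pH = 4.42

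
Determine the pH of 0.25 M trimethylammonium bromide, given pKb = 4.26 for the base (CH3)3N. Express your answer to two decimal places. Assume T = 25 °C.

pH = 5.17

(CH3)3NH+ is the conjugate acid of the weak base (CH3)3N.
Kb = 10^(−4.26) = 5.50 × 10^-5
Ka = Kw/Kb = 1.0×10^-14 / 5.50 × 10^-5 = 1.82 × 10^-10
From the ICE table, Ka = [H+]²/(0.25 − [H+]) = 1.82 × 10^-10.
Since Ka ≪ C₀, [H+] ≈ √(Ka·C₀) = 6.75 × 10^-6 M.
pH = −log(6.75 × 10^-6) = 5.17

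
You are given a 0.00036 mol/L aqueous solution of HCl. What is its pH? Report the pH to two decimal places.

pH = 3.44

HCl is a strong acid and dissociates completely, so [H+] = 0.00036 M.
pH = -log(0.00036) = 3.44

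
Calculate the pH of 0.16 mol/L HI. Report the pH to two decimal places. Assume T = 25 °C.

pH = 0.80

HI is a strong acid and dissociates completely, so [H+] = 0.16 M.
pH = -log(0.16) = 0.80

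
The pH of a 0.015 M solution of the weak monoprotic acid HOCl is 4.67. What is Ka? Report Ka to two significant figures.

Ka = 3.1 × 10^-8

[H+] = 10^(-4.67) = 2.14 × 10^-5 M
At equilibrium [HA] = 0.015 − 2.14 × 10^-5 = 1.50 × 10^-2 M
Ka = [H+][A-]/[HA] = (2.14 × 10^-5)² / 1.50 × 10^-2 = 3.1 × 10^-8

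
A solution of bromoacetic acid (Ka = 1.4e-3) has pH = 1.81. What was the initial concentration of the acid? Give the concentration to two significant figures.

C₀ = 1.9 × 10^-1 M

[H+] = 10^(-1.81) = 1.55 × 10^-2 M = x
Ka = x²/(C₀ − x) ⇒ C₀ = x + x²/Ka
C₀ = 1.55 × 10^-2 + (1.55 × 10^-2)²/(1.4 × 10^-3) = 1.87 × 10^-1 M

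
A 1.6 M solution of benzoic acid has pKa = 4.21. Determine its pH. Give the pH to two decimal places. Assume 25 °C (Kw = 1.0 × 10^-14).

C6H5COOH ⇌ C6H5COO- + H+
Ka = 10^(−4.21) = 6.17 × 10^-5
From the ICE table, Ka = x²/(1.6 − x) = 6.17 × 10^-5.
Since Ka ≪ C₀, x ≈ √(Ka·C₀) = 9.94 × 10^-3 M.
pH = −log[H+] = −log(9.94 × 10^-3) = 2.00

pH = 2.00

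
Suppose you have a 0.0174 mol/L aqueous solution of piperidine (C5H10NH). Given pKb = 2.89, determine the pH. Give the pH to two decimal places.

pH = 11.62

C5H10NH + H2O ⇌ C5H10NH2+ + OH-
Kb = 10^(−2.89) = 1.29 × 10^-3
Let x = [OH-] at equilibrium. Kb = x²/(0.0174 − x).
Here C₀/Kb ≈ 13.5, so the small-x approximation fails. Use the quadratic:
x = [−0.00129 + √(0.00129² + 8.98e-05)]/2 = 4.14 × 10^-3 M
pOH = 2.38, so pH = 14.00 − pOH = 11.62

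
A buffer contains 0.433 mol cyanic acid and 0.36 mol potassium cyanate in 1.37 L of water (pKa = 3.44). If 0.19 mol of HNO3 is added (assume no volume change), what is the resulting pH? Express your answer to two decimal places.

pH = 2.88

After neutralization: n(HOCN) = 0.623 mol, n(OCN-) = 0.17 mol.
Henderson–Hasselbalch with mole ratio 0.17/0.623: pH = 3.44 + (-0.564)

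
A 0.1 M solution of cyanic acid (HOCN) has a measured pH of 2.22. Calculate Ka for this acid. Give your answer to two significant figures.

[H+] = 10^(-2.22) = 6.03 × 10^-3 M
At equilibrium [HA] = 0.1 − 6.03 × 10^-3 = 9.40 × 10^-2 M
Ka = [H+][A-]/[HA] = (6.03 × 10^-3)² / 9.40 × 10^-2 = 3.9 × 10^-4

Ka = 3.9 × 10^-4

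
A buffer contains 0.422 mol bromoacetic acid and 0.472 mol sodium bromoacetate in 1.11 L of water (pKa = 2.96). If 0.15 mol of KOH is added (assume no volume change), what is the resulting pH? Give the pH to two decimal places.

After neutralization: n(BrCH2COOH) = 0.272 mol, n(BrCH2COO-) = 0.622 mol.
pH = pKa + log(n_BrCH2COO-/n_BrCH2COOH) = 2.96 + log(0.622/0.272) = 2.96 + (+0.359)

pH = 3.32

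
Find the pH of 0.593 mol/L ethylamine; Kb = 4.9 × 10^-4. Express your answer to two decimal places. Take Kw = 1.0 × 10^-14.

C2H5NH2 + H2O ⇌ C2H5NH3+ + OH-
Let x = [OH-] at equilibrium. Kb = x²/(0.593 − x).
Assume x ≪ 0.593: x ≈ √(4.9 × 10^-4 × 0.593) = 1.70 × 10^-2 M
Check: 2.9% ionized — well under 5%, approximation valid.
pOH = 1.77, so pH = 14.00 − pOH = 12.23

pH = 12.23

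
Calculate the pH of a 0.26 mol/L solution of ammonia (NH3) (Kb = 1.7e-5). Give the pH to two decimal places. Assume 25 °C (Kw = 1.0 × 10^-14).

NH3 + H2O ⇌ NH4+ + OH-
From the ICE table, Kb = [OH-]²/(0.26 − [OH-]) = 1.7 × 10^-5.
Assume [OH-] ≪ 0.26: [OH-] ≈ √(1.7 × 10^-5 × 0.26) = 2.10 × 10^-3 M
Check: 0.81% ionized — well under 5%, approximation valid.
pOH = 2.68, so pH = 14.00 − pOH = 11.32

pH = 11.32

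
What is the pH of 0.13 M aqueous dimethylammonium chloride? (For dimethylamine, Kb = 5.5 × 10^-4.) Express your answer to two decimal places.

(CH3)2NH2+ is the conjugate acid of the weak base (CH3)2NH.
Ka = Kw/Kb = 1.0×10^-14 / 5.5 × 10^-4 = 1.82 × 10^-11
Ka = [H+]²/(0.13 − [H+]) = 1.82 × 10^-11
Since Ka ≪ C₀, [H+] ≈ √(Ka·C₀) = 1.54 × 10^-6 M.
pH = −log[H+] = −log(1.54 × 10^-6) = 5.81

pH = 5.81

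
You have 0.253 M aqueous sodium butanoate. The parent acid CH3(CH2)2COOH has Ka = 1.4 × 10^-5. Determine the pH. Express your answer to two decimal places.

CH3(CH2)2COO- is the conjugate base of the weak acid CH3(CH2)2COOH.
Kb = Kw/Ka = 1.0×10^-14 / 1.4 × 10^-5 = 7.14 × 10^-10
From the ICE table, Kb = [OH-]²/(0.253 − [OH-]) = 7.14 × 10^-10.
Since Kb ≪ C₀, [OH-] ≈ √(Kb·C₀) = 1.34 × 10^-5 M.
Check: 0.0053% ionized — well under 5%, approximation valid.
pOH = 4.87, so pH = 14.00 − pOH = 9.13

pH = 9.13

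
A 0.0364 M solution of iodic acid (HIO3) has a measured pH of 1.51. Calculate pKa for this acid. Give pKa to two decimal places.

pKa = 0.76

[H+] = 10^(-1.51) = 3.09 × 10^-2 M
At equilibrium [HA] = 0.0364 − 3.09 × 10^-2 = 5.50 × 10^-3 M
Ka = [H+][A-]/[HA] = (3.09 × 10^-2)² / 5.50 × 10^-3 = 1.74 × 10^-1
pKa = -log(1.74 × 10^-1) = 0.76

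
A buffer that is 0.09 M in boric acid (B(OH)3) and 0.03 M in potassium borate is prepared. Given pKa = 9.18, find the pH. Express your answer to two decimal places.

pH = 8.70

pH = pKa + log([A⁻]/[HA]) = 9.18 + log(0.03/0.09)
pH = 9.18 + (-0.477) = 8.70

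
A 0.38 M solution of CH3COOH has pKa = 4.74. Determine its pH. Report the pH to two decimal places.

pH = 2.58

CH3COOH ⇌ CH3COO- + H+
Ka = 10^(−4.74) = 1.82 × 10^-5
From the ICE table, Ka = [H+]²/(0.38 − [H+]) = 1.82 × 10^-5.
Since Ka ≪ C₀, [H+] ≈ √(Ka·C₀) = 2.63 × 10^-3 M.
Check: 0.69% ionized — well under 5%, approximation valid.
pH = −log(2.63 × 10^-3) = 2.58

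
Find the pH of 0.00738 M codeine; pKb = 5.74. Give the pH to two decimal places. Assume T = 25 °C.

pH = 10.06

C18H21NO3 + H2O ⇌ C18H22NO3+ + OH-
Kb = 10^(−5.74) = 1.82 × 10^-6
From the ICE table, Kb = [OH-]²/(0.00738 − [OH-]) = 1.82 × 10^-6.
Since Kb ≪ C₀, [OH-] ≈ √(Kb·C₀) = 1.16 × 10^-4 M.
Check: 1.6% ionized — well under 5%, approximation valid.
pOH = 3.94, so pH = 14.00 − pOH = 10.06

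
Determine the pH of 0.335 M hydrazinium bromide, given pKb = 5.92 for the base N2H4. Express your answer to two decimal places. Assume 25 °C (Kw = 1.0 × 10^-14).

pH = 4.28

N2H5+ is the conjugate acid of the weak base N2H4.
Kb = 10^(−5.92) = 1.20 × 10^-6
Ka = Kw/Kb = 1.0×10^-14 / 1.20 × 10^-6 = 8.33 × 10^-9
From the ICE table, Ka = x²/(0.335 − x) = 8.33 × 10^-9.
Since Ka ≪ C₀, x ≈ √(Ka·C₀) = 5.28 × 10^-5 M.
Check: 0.016% ionized — well under 5%, approximation valid.
pH = −log(5.28 × 10^-5) = 4.28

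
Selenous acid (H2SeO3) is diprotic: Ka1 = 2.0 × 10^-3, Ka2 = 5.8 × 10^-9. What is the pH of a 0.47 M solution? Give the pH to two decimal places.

Ka1 ≫ Ka2, so treat the first dissociation as the only significant source of H+.
Ka1 = x²/(0.47 − x) = 2.0 × 10^-3
Solving the quadratic: x = (−Ka1 + √(Ka1² + 4·Ka1·C₀))/2 = 2.97 × 10^-2 M
pH = −log(2.97 × 10^-2) = 1.53

pH = 1.53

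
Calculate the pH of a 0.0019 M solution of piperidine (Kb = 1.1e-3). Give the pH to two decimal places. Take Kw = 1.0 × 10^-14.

pH = 11.00

C5H10NH + H2O ⇌ C5H10NH2+ + OH-
From the ICE table, Kb = [OH-]²/(0.0019 − [OH-]) = 1.1 × 10^-3.
[OH-] is not negligible relative to C₀; solve [OH-]² + 0.0011·[OH-] − 2.09e-06 = 0.
[OH-] = (−Kb + √(Kb² + 4·Kb·C₀))/2 = 9.97 × 10^-4 M
pOH = −log(9.97 × 10^-4) = 3.00; pH = 14.00 − 3.00 = 11.00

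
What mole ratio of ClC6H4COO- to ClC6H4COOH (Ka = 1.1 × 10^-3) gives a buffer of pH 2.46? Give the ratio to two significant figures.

pKa = -log(1.1 × 10^-3) = 2.959
pH = pKa + log(r) ⇒ log(r) = 2.46 − 2.959 = -0.499
r = [ClC6H4COO-]/[ClC6H4COOH] = 10^(-0.499) = 0.317

ratio = 0.32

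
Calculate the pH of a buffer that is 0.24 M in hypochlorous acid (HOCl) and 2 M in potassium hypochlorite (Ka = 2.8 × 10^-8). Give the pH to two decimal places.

pH = 8.47

pKa = −log(2.8 × 10^-8) = 7.553
pH = pKa + log([A⁻]/[HA]) = 7.553 + log(2/0.24)
pH = 7.553 + (+0.921) = 8.47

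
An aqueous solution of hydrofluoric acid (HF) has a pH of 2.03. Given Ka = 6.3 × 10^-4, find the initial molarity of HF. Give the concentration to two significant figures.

C₀ = 1.5 × 10^-1 M

[H+] = 10^(-2.03) = 9.33 × 10^-3 M = x
Ka = x²/(C₀ − x) ⇒ C₀ = x + x²/Ka
C₀ = 9.33 × 10^-3 + (9.33 × 10^-3)²/(6.3 × 10^-4) = 1.48 × 10^-1 M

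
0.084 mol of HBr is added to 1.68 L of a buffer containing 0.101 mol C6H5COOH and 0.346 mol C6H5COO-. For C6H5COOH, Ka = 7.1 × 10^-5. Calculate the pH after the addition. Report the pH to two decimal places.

pH = 4.30

After neutralization: n(C6H5COOH) = 0.185 mol, n(C6H5COO-) = 0.262 mol.
pKa = −log(7.1 × 10^-5) = 4.149
pH = pKa + log(n_C6H5COO-/n_C6H5COOH) = 4.149 + log(0.262/0.185) = 4.149 + (+0.151)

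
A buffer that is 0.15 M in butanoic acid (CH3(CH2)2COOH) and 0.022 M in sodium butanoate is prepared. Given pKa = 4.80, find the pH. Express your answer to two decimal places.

pH = pKa + log([A⁻]/[HA]) = 4.80 + log(0.022/0.15)
pH = 4.80 + (-0.834) = 3.97

pH = 3.97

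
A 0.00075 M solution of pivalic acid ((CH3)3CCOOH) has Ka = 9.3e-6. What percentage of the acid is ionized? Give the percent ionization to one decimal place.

(CH3)3CCOOH ⇌ (CH3)3CCOO- + H+; let x = [H+] at equilibrium.
Ka = x²/(C₀ − x); solving the quadratic gives x = 7.90 × 10^-5 M.
% ionization = x/C₀ × 100% = 7.90 × 10^-5/0.00075 × 100% = 10.5%

10.5%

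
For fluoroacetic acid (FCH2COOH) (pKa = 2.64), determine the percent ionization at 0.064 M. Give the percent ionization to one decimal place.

FCH2COOH ⇌ FCH2COO- + H+; let x = [H+] at equilibrium.
Ka = 10^(−2.64) = 2.29 × 10^-3
Solve x² + 0.00229x − 0.000147 = 0 → x = 1.10 × 10^-2 M
% ionization = x/C₀ × 100% = 1.10 × 10^-2/0.064 × 100% = 17.2%

17.2%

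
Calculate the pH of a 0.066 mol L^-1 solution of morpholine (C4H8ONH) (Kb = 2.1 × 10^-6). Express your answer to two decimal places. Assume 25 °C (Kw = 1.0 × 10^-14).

pH = 10.57

C4H8ONH + H2O ⇌ C4H8ONH2+ + OH-
Kb = x²/(0.066 − x) = 2.1 × 10^-6
Neglecting x in the denominator: x = √(2.1 × 10^-6 × 0.066) = 3.72 × 10^-4 M
(x/C₀ = 0.56% < 5%, so the approximation holds.)
pOH = 3.43, so pH = 14.00 − pOH = 10.57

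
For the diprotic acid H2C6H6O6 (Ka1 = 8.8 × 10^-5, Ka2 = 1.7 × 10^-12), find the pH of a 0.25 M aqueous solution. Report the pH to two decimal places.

pH = 2.33

Ka1 ≫ Ka2, so treat the first dissociation as the only significant source of H+.
Ka1 = x²/(0.25 − x) = 8.8 × 10^-5
x ≈ √(8.8 × 10^-5 × 0.25) = 4.69 × 10^-3 M
pH = −log(4.69 × 10^-3) = 2.33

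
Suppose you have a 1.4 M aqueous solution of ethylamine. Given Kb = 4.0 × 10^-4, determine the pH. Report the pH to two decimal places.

C2H5NH2 + H2O ⇌ C2H5NH3+ + OH-
From the ICE table, Kb = x²/(1.4 − x) = 4.0 × 10^-4.
Since Kb ≪ C₀, x ≈ √(Kb·C₀) = 2.37 × 10^-2 M.
pOH = −log(2.37 × 10^-2) = 1.63; pH = 14.00 − 1.63 = 12.37

pH = 12.37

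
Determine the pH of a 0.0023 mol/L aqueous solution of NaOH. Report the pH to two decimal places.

pH = 11.36

NaOH is a strong base; [OH-] = 0.0023 M.
pOH = -log(0.0023) = 2.64
pH = 14.00 - 2.64 = 11.36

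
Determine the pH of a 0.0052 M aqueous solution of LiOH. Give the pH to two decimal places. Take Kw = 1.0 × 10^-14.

LiOH is a strong base; [OH-] = 0.0052 M.
pOH = -log(0.0052) = 2.28
pH = 14.00 - 2.28 = 11.72

pH = 11.72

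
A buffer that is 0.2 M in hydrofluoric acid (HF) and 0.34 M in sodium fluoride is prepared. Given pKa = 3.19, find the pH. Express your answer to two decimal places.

pH = 3.42

Using pH = pKa + log([base]/[acid]) with [base]/[acid] = 0.34/0.2:
pH = 3.19 + (+0.230) = 3.42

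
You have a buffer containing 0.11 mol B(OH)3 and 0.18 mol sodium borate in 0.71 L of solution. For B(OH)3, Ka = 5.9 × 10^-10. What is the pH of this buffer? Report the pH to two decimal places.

pKa = −log(5.9 × 10^-10) = 9.229
Henderson–Hasselbalch: pH = pKa + log([B(OH)4-]/[B(OH)3]) = 9.229 + log(0.18/0.11)
pH = 9.229 + (+0.214) = 9.44

pH = 9.44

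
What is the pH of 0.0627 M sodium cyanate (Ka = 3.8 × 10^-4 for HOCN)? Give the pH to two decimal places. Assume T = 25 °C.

OCN- is the conjugate base of the weak acid HOCN.
Kb = Kw/Ka = 1.0×10^-14 / 3.8 × 10^-4 = 2.63 × 10^-11
Kb = [OH-]²/(0.0627 − [OH-]) = 2.63 × 10^-11
Since Kb ≪ C₀, [OH-] ≈ √(Kb·C₀) = 1.28 × 10^-6 M.
Check: 0.002% ionized — well under 5%, approximation valid.
pOH = −log(1.28 × 10^-6) = 5.89; pH = 14.00 − 5.89 = 8.11

pH = 8.11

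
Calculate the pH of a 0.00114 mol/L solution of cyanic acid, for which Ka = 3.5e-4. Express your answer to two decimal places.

HOCN ⇌ OCN- + H+
Let x = [H+] at equilibrium. Ka = x²/(0.00114 − x).
The 5% rule fails; solving x² + Ka·x − Ka·C₀ = 0 exactly:
x = (−Ka + √(Ka² + 4·Ka·C₀))/2 = 4.80 × 10^-4 M
pH = −log[H+] = −log(4.80 × 10^-4) = 3.32

pH = 3.32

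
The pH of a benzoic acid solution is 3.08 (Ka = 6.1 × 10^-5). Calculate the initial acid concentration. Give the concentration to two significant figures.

C₀ = 1.2 × 10^-2 M

[H+] = 10^(-3.08) = 8.32 × 10^-4 M = x
Ka = x²/(C₀ − x) ⇒ C₀ = x + x²/Ka
C₀ = 8.32 × 10^-4 + (8.32 × 10^-4)²/(6.1 × 10^-5) = 1.22 × 10^-2 M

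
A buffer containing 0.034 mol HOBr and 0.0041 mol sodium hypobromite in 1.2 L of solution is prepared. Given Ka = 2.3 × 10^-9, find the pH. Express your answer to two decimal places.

pH = 7.72

pKa = −log(2.3 × 10^-9) = 8.638
Henderson–Hasselbalch: pH = pKa + log([OBr-]/[HOBr]) = 8.638 + log(0.0041/0.034)
pH = 8.638 + (-0.919) = 7.72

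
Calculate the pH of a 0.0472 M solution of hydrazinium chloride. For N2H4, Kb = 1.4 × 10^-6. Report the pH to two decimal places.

N2H5+ is the conjugate acid of the weak base N2H4.
Ka = Kw/Kb = 1.0×10^-14 / 1.4 × 10^-6 = 7.14 × 10^-9
From the ICE table, Ka = x²/(0.0472 − x) = 7.14 × 10^-9.
Since Ka ≪ C₀, x ≈ √(Ka·C₀) = 1.84 × 10^-5 M.
pH = −log[H+] = −log(1.84 × 10^-5) = 4.74

pH = 4.74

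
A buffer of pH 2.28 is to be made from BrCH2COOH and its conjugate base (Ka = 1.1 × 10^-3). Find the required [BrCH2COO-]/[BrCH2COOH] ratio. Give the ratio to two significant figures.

pKa = -log(1.1 × 10^-3) = 2.959
pH = pKa + log(r) ⇒ log(r) = 2.28 − 2.959 = -0.679
r = [BrCH2COO-]/[BrCH2COOH] = 10^(-0.679) = 0.209

ratio = 0.21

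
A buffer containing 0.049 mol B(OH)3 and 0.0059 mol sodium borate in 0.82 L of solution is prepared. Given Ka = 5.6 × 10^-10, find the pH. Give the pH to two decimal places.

pH = 8.33

pKa = −log(5.6 × 10^-10) = 9.252
Using pH = pKa + log([base]/[acid]) with [base]/[acid] = 0.0059/0.049:
pH = 9.252 + (-0.919) = 8.33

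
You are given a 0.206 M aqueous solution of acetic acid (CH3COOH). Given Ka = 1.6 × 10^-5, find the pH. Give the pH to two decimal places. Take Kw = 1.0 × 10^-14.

CH3COOH ⇌ CH3COO- + H+
Let x = [H+] at equilibrium. Ka = x²/(0.206 − x).
Assume x ≪ 0.206: x ≈ √(1.6 × 10^-5 × 0.206) = 1.82 × 10^-3 M
(x/C₀ = 0.88% < 5%, so the approximation holds.)
pH = −log[H+] = −log(1.82 × 10^-3) = 2.74

pH = 2.74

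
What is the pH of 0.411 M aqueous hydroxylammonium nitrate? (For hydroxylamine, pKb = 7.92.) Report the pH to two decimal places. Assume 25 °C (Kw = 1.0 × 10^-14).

NH3OH+ is the conjugate acid of the weak base NH2OH.
Kb = 10^(−7.92) = 1.20 × 10^-8
Ka = Kw/Kb = 1.0×10^-14 / 1.20 × 10^-8 = 8.33 × 10^-7
From the ICE table, Ka = x²/(0.411 − x) = 8.33 × 10^-7.
Neglecting x in the denominator: x = √(8.33 × 10^-7 × 0.411) = 5.85 × 10^-4 M
pH = −log[H+] = −log(5.85 × 10^-4) = 3.23

pH = 3.23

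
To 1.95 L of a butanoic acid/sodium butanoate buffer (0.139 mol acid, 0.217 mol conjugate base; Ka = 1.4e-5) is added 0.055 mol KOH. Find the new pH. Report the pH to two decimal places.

pH = 5.36

OH- converts CH3(CH2)2COOH to CH3(CH2)2COO-: CH3(CH2)2COOH → 0.084 mol, CH3(CH2)2COO- → 0.272 mol.
pKa = −log(1.4 × 10^-5) = 4.854
Henderson–Hasselbalch with mole ratio 0.272/0.084: pH = 4.854 + (+0.510)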